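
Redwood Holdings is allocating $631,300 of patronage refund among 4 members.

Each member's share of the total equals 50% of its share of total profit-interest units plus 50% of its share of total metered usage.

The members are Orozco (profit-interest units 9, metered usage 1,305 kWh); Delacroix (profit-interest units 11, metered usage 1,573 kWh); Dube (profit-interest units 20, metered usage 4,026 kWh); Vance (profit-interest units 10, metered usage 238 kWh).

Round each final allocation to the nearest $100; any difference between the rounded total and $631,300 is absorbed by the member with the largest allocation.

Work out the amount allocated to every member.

Orozco: $114,500 · Delacroix: $139,000 · Dube: $304,200 · Vance: $73,600

Totals — profit-interest units 50, metered usage 7,142.
Blended shares (50% profit-interest units + 50% metered usage): Orozco 0.1814; Delacroix 0.2201; Dube 0.4819; Vance 0.1167.
Pro-rata amounts: Orozco 114,493.18; Delacroix 138,963.79; Dube 304,194.32; Vance 73,648.72.
At nearest $100: Orozco $114,500; Delacroix $139,000; Dube $304,200; Vance $73,600. Sum = $631,300.
Rounded total matches; no reconciliation needed.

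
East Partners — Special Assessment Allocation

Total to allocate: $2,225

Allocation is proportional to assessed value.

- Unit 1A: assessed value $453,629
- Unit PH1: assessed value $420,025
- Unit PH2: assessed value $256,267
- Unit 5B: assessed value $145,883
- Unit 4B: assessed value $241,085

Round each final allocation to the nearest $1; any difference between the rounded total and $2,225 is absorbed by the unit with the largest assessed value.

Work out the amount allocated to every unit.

Sum of assessed value: 453,629 + 420,025 + 256,267 + 145,883 + 241,085 = 1,516,889.
Raw shares: Unit 1A 665.39; Unit PH1 616.10; Unit PH2 375.90; Unit 5B 213.98; Unit 4B 353.63.
At nearest $1: Unit 1A $665; Unit PH1 $616; Unit PH2 $376; Unit 5B $214; Unit 4B $354. Sum = $2,225.
Sum already equals the total — no adjustment.

Unit 1A: $665; Unit PH1: $616; Unit PH2: $376; Unit 5B: $214; Unit 4B: $354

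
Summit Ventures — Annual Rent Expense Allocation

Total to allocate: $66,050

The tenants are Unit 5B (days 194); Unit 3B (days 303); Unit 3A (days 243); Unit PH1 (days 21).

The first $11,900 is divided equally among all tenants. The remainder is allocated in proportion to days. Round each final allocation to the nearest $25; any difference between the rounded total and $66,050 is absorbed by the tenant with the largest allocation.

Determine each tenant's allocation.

Equal tier: $11,900 ÷ 4 = $2,975 apiece.
Remainder $54,150 by days (total 761): Unit 5B 13,804.34 → $13,800; Unit 3B 21,560.38 → $21,550; Unit 3A 17,291.00 → $17,300; Unit PH1 1,494.28 → $1,500.
Totals: Unit 5B $2,975 + $13,800 = $16,775; Unit 3B $2,975 + $21,550 = $24,525; Unit 3A $2,975 + $17,300 = $20,275; Unit PH1 $2,975 + $1,500 = $4,475.

Unit 5B: $16,775 | Unit 3B: $24,525 | Unit 3A: $20,275 | Unit PH1: $4,475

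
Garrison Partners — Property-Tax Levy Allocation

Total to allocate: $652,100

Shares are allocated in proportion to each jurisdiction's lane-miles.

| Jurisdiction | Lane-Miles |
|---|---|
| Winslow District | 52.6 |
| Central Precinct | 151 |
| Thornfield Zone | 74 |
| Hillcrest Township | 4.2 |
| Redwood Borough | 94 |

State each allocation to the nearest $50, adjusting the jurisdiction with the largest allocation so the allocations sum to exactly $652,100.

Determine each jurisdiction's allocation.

Winslow District: $91,250 | Central Precinct: $262,050 | Thornfield Zone: $128,400 | Hillcrest Township: $7,300 | Redwood Borough: $163,100

Total lane-miles = 375.8.
Proportional shares: Winslow District 52.6/375.8 × $652,100 = 91,273.18; Central Precinct 151/375.8 × $652,100 = 262,019.96; Thornfield Zone 74/375.8 × $652,100 = 128,407.13; Hillcrest Township 4.2/375.8 × $652,100 = 7,287.97; Redwood Borough 94/375.8 × $652,100 = 163,111.76.
At nearest $50: Winslow District $91,250; Central Precinct $262,000; Thornfield Zone $128,400; Hillcrest Township $7,300; Redwood Borough $163,100. Sum = $652,050.
Difference $652,100 − $652,050 = +$50 applied to largest allocation (Central Precinct): Central Precinct becomes $262,050.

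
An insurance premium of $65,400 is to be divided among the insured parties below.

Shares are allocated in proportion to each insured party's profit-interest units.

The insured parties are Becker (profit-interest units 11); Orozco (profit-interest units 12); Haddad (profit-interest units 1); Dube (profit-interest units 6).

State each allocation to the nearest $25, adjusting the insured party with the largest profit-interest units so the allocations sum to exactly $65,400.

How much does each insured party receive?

Sum of profit-interest units: 30.
Proportional shares: Becker 11/30 × $65,400 = 23,980.00; Orozco 12/30 × $65,400 = 26,160.00; Haddad 1/30 × $65,400 = 2,180.00; Dube 6/30 × $65,400 = 13,080.00.
After rounding ($25): Becker $23,975; Orozco $26,150; Haddad $2,175; Dube $13,075. Sum = $65,375.
Difference $65,400 − $65,375 = +$25 applied to largest profit-interest units (Orozco): Orozco becomes $26,175.

Becker: $23,975 · Orozco: $26,175 · Haddad: $2,175 · Dube: $13,075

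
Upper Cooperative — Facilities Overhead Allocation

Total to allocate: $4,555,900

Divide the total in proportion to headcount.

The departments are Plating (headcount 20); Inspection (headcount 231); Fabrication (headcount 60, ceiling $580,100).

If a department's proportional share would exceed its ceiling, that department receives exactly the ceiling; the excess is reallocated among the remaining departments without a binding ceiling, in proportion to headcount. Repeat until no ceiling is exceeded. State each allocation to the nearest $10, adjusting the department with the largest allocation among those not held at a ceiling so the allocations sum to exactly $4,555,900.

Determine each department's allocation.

Plating: $316,800 · Inspection: $3,659,000 · Fabrication: $580,100

Sum of headcount: 311.
Unconstrained shares: Plating 292,983.92; Inspection 3,383,964.31; Fabrication 878,951.77.
Capped: Fabrication ($580,100); residual $3,975,800 reallocated over remaining headcount 251.
Redistributed shares: Plating 316,796.81 → $316,800; Inspection 3,659,003.19 → $3,659,000.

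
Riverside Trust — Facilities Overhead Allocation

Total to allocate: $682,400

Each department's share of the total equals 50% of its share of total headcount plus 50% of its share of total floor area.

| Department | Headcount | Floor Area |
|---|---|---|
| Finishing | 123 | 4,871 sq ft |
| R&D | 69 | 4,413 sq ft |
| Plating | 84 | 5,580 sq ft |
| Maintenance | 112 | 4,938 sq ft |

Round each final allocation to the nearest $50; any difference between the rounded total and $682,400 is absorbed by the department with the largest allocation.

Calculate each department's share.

Headcount total 388; floor area total 19,802.
Blended shares (50% headcount + 50% floor area): Finishing 0.2815; R&D 0.2003; Plating 0.2491; Maintenance 0.2690.
Proportional shares: Finishing 192,094.09; R&D 136,715.88; Plating 170,014.69; Maintenance 183,575.34.
After rounding ($50): Finishing $192,100; R&D $136,700; Plating $170,000; Maintenance $183,600. Sum = $682,400.
Sum already equals the total — no adjustment.

Finishing: $192,100; R&D: $136,700; Plating: $170,000; Maintenance: $183,600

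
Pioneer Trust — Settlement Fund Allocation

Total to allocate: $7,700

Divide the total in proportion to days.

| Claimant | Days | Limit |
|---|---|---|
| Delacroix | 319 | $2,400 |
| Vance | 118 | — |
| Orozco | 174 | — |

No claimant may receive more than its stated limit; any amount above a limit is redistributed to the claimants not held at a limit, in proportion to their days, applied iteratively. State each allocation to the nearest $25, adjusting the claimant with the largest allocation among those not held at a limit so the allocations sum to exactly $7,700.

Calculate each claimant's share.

Delacroix: $2,400 · Vance: $2,150 · Orozco: $3,150

Combined days = 611.
Pro-rata shares before constraints: Delacroix 4,020.13; Vance 1,487.07; Orozco 2,192.80.
Capped: Delacroix ($2,400); residual $5,300 reallocated over remaining days 292.
Redistributed shares: Vance 2,141.78 → $2,150; Orozco 3,158.22 → $3,150.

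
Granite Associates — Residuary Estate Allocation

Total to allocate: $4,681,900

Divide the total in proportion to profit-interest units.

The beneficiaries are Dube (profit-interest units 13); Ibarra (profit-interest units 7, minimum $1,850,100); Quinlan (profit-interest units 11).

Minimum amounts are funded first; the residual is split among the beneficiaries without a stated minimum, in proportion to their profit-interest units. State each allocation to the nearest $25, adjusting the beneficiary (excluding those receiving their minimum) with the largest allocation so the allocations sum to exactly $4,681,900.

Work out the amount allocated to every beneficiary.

Dube: $1,533,900 · Ibarra: $1,850,100 · Quinlan: $1,297,900

Minimums first: Ibarra $1,850,100. Residual $2,831,800.
Residual split over remaining profit-interest units 24: Dube 1,533,891.67 → $1,533,900; Quinlan 1,297,908.33 → $1,297,900.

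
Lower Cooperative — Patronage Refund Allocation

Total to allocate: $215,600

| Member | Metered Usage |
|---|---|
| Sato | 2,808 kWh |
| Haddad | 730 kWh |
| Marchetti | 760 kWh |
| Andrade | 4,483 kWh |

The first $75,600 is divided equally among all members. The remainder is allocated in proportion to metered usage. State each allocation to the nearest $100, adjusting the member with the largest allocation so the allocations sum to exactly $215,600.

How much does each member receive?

Sato: $63,700 | Haddad: $30,500 | Marchetti: $31,000 | Andrade: $90,400

First tranche $75,600 split equally: $18,900 each.
Remainder $140,000 by metered usage (total 8,781): Sato 44,769.39 → $44,800; Haddad 11,638.77 → $11,600; Marchetti 12,117.07 → $12,100; Andrade 71,474.78 → $71,500.
Totals: Sato $18,900 + $44,800 = $63,700; Haddad $18,900 + $11,600 = $30,500; Marchetti $18,900 + $12,100 = $31,000; Andrade $18,900 + $71,500 = $90,400.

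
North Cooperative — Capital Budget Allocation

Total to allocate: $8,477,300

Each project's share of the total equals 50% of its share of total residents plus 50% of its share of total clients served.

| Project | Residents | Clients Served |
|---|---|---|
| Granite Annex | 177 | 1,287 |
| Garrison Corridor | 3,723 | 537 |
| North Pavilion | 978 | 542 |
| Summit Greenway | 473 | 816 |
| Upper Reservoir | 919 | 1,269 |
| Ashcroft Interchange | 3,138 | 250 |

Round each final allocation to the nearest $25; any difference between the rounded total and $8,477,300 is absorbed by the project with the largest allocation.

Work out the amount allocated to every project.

Granite Annex: $1,240,175 | Garrison Corridor: $2,161,525 | North Pavilion: $929,325 | Summit Greenway: $948,850 | Upper Reservoir: $1,558,225 | Ashcroft Interchange: $1,639,200

Residents total 9,408; clients served total 4,701.
Combined weights (50% residents + 50% clients served): Granite Annex 0.1463; Garrison Corridor 0.2550; North Pavilion 0.1096; Summit Greenway 0.1119; Upper Reservoir 0.1838; Ashcroft Interchange 0.1934.
Unrounded shares: Granite Annex 1,240,166.74; Garrison Corridor 2,161,533.71; North Pavilion 929,318.50; Summit Greenway 948,849.14; Upper Reservoir 1,558,235.35; Ashcroft Interchange 1,639,196.55.
After rounding ($25): Granite Annex $1,240,175; Garrison Corridor $2,161,525; North Pavilion $929,325; Summit Greenway $948,850; Upper Reservoir $1,558,225; Ashcroft Interchange $1,639,200. Sum = $8,477,300.
No rounding difference to absorb.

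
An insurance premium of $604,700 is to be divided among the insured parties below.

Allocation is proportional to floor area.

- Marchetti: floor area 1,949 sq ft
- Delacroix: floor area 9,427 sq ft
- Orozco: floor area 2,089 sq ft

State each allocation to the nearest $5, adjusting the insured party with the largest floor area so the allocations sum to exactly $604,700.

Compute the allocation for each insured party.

Marchetti: $87,530; Delacroix: $423,355; Orozco: $93,815

Combined floor area = 1,949 + 9,427 + 2,089 = 13,465.
Unrounded shares: Marchetti 87,527.69; Delacroix 423,357.36; Orozco 93,814.95.
At nearest $5: Marchetti $87,530; Delacroix $423,355; Orozco $93,815. Sum = $604,700.
Rounded total matches; no reconciliation needed.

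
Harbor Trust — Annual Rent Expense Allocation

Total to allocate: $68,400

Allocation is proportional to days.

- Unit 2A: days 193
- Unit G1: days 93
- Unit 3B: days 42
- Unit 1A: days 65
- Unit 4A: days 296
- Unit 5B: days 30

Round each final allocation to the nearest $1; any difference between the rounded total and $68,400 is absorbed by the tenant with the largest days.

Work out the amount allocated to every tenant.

Unit 2A: $18,361; Unit G1: $8,847; Unit 3B: $3,996; Unit 1A: $6,184; Unit 4A: $28,158; Unit 5B: $2,854

Sum of days: 719.
Proportional shares: Unit 2A 193/719 × $68,400 = 18,360.501; Unit G1 93/719 × $68,400 = 8,847.29; Unit 3B 42/719 × $68,400 = 3,995.55; Unit 1A 65/719 × $68,400 = 6,183.59; Unit 4A 296/719 × $68,400 = 28,159.11; Unit 5B 30/719 × $68,400 = 2,853.96.
Rounded to nearest $1: Unit 2A $18,361; Unit G1 $8,847; Unit 3B $3,996; Unit 1A $6,184; Unit 4A $28,159; Unit 5B $2,854. Sum = $68,401.
Difference $68,400 − $68,401 = −$1 applied to largest days (Unit 4A): Unit 4A becomes $28,158.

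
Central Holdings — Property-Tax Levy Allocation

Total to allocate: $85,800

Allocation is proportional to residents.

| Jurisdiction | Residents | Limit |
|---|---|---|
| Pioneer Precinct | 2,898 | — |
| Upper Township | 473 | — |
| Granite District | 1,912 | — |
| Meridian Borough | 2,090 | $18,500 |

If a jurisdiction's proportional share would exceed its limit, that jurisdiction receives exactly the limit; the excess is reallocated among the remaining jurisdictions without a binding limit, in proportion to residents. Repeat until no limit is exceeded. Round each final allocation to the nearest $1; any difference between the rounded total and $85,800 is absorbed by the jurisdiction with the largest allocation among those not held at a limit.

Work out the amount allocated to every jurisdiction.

Pioneer Precinct: $36,917 · Upper Township: $6,026 · Granite District: $24,357 · Meridian Borough: $18,500

Residents total: 7,373.
Pro-rata shares before constraints: Pioneer Precinct 33,724.18; Upper Township 5,504.33; Granite District 22,250.05; Meridian Borough 24,321.44.
Cap binds for Meridian Borough ($18,500); balance $67,300 reallocated over remaining residents 5,283.
Redistributed shares: Pioneer Precinct 36,917.55 → $36,918; Upper Township 6,025.53 → $6,026; Granite District 24,356.92 → $24,357.
Rounding difference −$1 applied to Pioneer Precinct → $36,917.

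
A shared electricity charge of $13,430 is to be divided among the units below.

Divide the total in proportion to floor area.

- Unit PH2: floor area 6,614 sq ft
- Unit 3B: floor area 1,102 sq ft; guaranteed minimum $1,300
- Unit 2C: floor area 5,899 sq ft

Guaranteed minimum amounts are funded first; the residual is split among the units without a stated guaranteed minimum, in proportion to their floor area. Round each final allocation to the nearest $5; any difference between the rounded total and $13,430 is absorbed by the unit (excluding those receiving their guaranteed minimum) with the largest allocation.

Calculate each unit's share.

Unit PH2: $6,410; Unit 3B: $1,300; Unit 2C: $5,720

Minimums first: Unit 3B $1,300. Remaining pool $12,130.
Remaining pool split over remaining floor area 12,513: Unit PH2 6,411.56 → $6,410; Unit 2C 5,718.44 → $5,720.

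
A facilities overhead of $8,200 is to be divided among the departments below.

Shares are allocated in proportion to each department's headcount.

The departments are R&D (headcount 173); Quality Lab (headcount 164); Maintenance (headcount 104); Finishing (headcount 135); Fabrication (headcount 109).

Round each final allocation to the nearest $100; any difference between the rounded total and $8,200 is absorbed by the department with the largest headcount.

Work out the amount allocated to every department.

R&D: $2,100 | Quality Lab: $2,000 | Maintenance: $1,200 | Finishing: $1,600 | Fabrication: $1,300

Total headcount = 173 + 164 + 104 + 135 + 109 = 685.
Proportional shares: R&D 2,070.95; Quality Lab 1,963.21; Maintenance 1,244.96; Finishing 1,616.06; Fabrication 1,304.82.
After rounding ($100): R&D $2,100; Quality Lab $2,000; Maintenance $1,200; Finishing $1,600; Fabrication $1,300. Sum = $8,200.
No rounding difference to absorb.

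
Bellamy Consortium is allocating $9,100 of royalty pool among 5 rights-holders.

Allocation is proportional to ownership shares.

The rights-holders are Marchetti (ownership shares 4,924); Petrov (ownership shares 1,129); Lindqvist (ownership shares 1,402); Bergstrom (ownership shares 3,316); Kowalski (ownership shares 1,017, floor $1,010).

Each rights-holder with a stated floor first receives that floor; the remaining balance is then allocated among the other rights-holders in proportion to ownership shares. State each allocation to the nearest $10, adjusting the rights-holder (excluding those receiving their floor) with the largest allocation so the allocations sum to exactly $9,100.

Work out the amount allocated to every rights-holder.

Minimums first: Kowalski $1,010. Balance $8,090.
Balance split over remaining ownership shares 10,771: Marchetti 3,698.37 → $3,700; Petrov 847.98 → $850; Lindqvist 1,053.03 → $1,050; Bergstrom 2,490.62 → $2,490.

Marchetti: $3,700; Petrov: $850; Lindqvist: $1,050; Bergstrom: $2,490; Kowalski: $1,010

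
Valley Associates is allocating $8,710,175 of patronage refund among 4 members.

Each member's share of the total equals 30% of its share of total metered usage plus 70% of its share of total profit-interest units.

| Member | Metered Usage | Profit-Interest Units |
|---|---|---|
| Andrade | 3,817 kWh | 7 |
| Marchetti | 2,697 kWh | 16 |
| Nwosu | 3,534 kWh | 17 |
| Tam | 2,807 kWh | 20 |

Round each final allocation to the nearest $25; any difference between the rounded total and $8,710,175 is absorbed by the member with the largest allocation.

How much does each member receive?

Andrade: $1,487,225; Marchetti: $2,174,125; Nwosu: $2,445,875; Tam: $2,602,950

Metered usage total 12,855; profit-interest units total 60.
Blended shares (30% metered usage + 70% profit-interest units): Andrade 0.1707; Marchetti 0.2496; Nwosu 0.2808; Tam 0.2988.
Unrounded shares: Andrade 1,487,217.49; Marchetti 2,174,122.02; Nwosu 2,445,878.80; Tam 2,602,956.69.
At nearest $25: Andrade $1,487,225; Marchetti $2,174,125; Nwosu $2,445,875; Tam $2,602,950. Sum = $8,710,175.
Sum already equals the total — no adjustment.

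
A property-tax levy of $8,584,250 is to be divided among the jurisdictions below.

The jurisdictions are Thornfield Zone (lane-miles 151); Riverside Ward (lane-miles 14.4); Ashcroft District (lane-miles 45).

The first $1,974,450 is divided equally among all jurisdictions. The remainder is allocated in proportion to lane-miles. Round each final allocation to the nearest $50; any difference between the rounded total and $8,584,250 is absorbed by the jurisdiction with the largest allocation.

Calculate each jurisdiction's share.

Thornfield Zone: $5,401,850 | Riverside Ward: $1,110,550 | Ashcroft District: $2,071,850

Equal tier: $1,974,450 ÷ 3 = $658,150 apiece.
Remainder $6,609,800 by lane-miles (total 210.4): Thornfield Zone 4,743,725.29 → $4,743,750; Riverside Ward 452,381.75 → $452,400; Ashcroft District 1,413,692.97 → $1,413,700.
Rounding difference −$50 on remainder applied to Thornfield Zone.
Totals: Thornfield Zone $658,150 + $4,743,700 = $5,401,850; Riverside Ward $658,150 + $452,400 = $1,110,550; Ashcroft District $658,150 + $1,413,700 = $2,071,850.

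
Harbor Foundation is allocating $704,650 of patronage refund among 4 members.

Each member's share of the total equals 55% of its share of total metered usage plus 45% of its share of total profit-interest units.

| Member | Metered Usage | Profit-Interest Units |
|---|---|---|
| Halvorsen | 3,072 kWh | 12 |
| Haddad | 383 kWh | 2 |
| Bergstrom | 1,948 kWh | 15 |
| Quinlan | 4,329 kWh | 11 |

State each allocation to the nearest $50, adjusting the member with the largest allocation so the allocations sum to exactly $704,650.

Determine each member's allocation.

Halvorsen: $217,450 | Haddad: $31,100 | Bergstrom: $196,500 | Quinlan: $259,600

Totals — metered usage 9,732, profit-interest units 40.
Composite weights (55% metered usage + 45% profit-interest units): Halvorsen 0.3086; Haddad 0.0441; Bergstrom 0.2788; Quinlan 0.3684.
Unrounded shares: Halvorsen 217,464.03; Haddad 31,106.84; Bergstrom 196,484.90; Quinlan 259,594.23.
Rounded to nearest $50: Halvorsen $217,450; Haddad $31,100; Bergstrom $196,500; Quinlan $259,600. Sum = $704,650.
Sum already equals the total — no adjustment.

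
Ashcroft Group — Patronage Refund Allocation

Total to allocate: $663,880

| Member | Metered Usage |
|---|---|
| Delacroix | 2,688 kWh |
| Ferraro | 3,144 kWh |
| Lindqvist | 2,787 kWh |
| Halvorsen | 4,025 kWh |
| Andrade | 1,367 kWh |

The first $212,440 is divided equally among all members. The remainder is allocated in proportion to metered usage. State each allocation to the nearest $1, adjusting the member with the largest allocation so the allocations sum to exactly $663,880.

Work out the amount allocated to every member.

Delacroix: $129,096 | Ferraro: $143,789 | Lindqvist: $132,286 | Halvorsen: $172,176 | Andrade: $86,533

First tranche $212,440 split equally: $42,488 each.
Remainder $451,440 by metered usage (total 14,011): Delacroix 86,608.43 → $86,608; Ferraro 101,300.93 → $101,301; Lindqvist 89,798.25 → $89,798; Halvorsen 129,687.10 → $129,687; Andrade 44,045.28 → $44,045.
Rounding difference +$1 on remainder applied to Halvorsen.
Totals: Delacroix $42,488 + $86,608 = $129,096; Ferraro $42,488 + $101,301 = $143,789; Lindqvist $42,488 + $89,798 = $132,286; Halvorsen $42,488 + $129,688 = $172,176; Andrade $42,488 + $44,045 = $86,533.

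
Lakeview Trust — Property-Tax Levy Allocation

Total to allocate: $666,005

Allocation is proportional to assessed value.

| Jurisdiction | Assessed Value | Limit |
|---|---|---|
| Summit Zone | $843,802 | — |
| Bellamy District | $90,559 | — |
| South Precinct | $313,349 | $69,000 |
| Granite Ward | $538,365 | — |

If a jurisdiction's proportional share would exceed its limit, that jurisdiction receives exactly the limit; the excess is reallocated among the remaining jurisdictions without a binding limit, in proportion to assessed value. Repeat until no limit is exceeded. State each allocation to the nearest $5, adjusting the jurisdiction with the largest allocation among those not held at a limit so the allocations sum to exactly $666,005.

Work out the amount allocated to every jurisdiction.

Summit Zone: $342,055 · Bellamy District: $36,710 · South Precinct: $69,000 · Granite Ward: $218,240

Sum of assessed value: 1,786,075.
Unconstrained shares: Summit Zone 314,643.20; Bellamy District 33,768.32; South Precinct 116,843.92; Granite Ward 200,749.57.
Cap binds for South Precinct ($69,000); residual $597,005 reallocated over remaining assessed value 1,472,726.
Redistributed shares: Summit Zone 342,055.49 → $342,055; Bellamy District 36,710.27 → $36,710; Granite Ward 218,239.24 → $218,240.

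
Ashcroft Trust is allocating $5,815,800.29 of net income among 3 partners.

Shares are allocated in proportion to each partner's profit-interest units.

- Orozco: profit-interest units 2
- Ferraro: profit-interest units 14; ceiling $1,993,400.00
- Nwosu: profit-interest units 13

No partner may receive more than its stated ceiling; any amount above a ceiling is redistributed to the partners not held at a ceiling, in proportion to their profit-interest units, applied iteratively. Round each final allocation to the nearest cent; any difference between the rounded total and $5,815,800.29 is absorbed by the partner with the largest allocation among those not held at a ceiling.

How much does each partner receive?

Orozco: $509,653.37 | Ferraro: $1,993,400.00 | Nwosu: $3,312,746.92

Profit-interest units total: 29.
Pro-rata shares before constraints: Orozco 401,089.6752; Ferraro 2,807,627.7262; Nwosu 2,607,082.8886.
Capped: Ferraro ($1,993,400.00); residual $3,822,400.29 reallocated over remaining profit-interest units 15.
Redistributed shares: Orozco 509,653.3720 → $509,653.37; Nwosu 3,312,746.9180 → $3,312,746.92.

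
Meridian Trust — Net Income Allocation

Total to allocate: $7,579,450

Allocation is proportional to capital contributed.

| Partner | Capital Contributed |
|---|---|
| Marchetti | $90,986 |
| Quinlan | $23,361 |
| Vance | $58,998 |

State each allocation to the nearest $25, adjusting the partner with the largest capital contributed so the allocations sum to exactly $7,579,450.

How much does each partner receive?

Sum of capital contributed: 90,986 + 23,361 + 58,998 = 173,345.
Unrounded shares: Marchetti 3,978,331.29; Quinlan 1,021,451.62; Vance 2,579,667.09.
At nearest $25: Marchetti $3,978,325; Quinlan $1,021,450; Vance $2,579,675. Sum = $7,579,450.
Rounded total matches; no reconciliation needed.

Marchetti: $3,978,325 · Quinlan: $1,021,450 · Vance: $2,579,675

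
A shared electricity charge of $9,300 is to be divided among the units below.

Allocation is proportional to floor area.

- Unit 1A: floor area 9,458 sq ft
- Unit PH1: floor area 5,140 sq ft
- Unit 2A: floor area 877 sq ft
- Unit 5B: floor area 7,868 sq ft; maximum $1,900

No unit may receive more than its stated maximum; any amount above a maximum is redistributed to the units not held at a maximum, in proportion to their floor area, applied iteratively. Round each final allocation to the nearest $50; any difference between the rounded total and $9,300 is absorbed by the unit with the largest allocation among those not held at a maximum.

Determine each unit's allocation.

Unit 1A: $4,550; Unit PH1: $2,450; Unit 2A: $400; Unit 5B: $1,900

Sum of floor area: 23,343.
Unconstrained shares: Unit 1A 3,768.13; Unit PH1 2,047.81; Unit 2A 349.40; Unit 5B 3,134.66.
Capped: Unit 5B ($1,900); remaining pool $7,400 reallocated over remaining floor area 15,475.
Redistributed shares: Unit 1A 4,522.73 → $4,500; Unit PH1 2,457.90 → $2,450; Unit 2A 419.37 → $400.
Rounding difference +$50 applied to Unit 1A → $4,550.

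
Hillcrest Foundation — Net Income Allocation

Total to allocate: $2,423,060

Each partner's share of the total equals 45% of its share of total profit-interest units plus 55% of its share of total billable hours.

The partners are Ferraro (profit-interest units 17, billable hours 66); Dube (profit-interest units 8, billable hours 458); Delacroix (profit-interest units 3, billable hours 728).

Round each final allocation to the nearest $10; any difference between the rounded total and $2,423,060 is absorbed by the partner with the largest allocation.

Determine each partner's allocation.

Totals — profit-interest units 28, billable hours 1,252.
Composite weights (45% profit-interest units + 55% billable hours): Ferraro 0.3022; Dube 0.3298; Delacroix 0.3680.
Pro-rata amounts: Ferraro 732,267.86; Dube 799,051.31; Delacroix 891,740.82.
After rounding ($10): Ferraro $732,270; Dube $799,050; Delacroix $891,740. Sum = $2,423,060.
No rounding difference to absorb.

Ferraro: $732,270 · Dube: $799,050 · Delacroix: $891,740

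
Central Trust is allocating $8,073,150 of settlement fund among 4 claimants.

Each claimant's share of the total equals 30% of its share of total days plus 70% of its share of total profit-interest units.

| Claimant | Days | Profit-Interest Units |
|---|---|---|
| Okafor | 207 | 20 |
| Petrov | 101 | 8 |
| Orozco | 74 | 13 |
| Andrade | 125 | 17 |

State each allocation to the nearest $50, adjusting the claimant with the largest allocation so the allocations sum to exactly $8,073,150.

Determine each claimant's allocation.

Okafor: $2,937,550 · Petrov: $1,261,950 · Orozco: $1,620,150 · Andrade: $2,253,500

Days total 507; profit-interest units total 58.
Combined weights (30% days + 70% profit-interest units): Okafor 0.3639; Petrov 0.1563; Orozco 0.2007; Andrade 0.2791.
Unrounded shares: Okafor 2,937,532.83; Petrov 1,261,954.75; Orozco 1,620,148.27; Andrade 2,253,514.15.
After rounding ($50): Okafor $2,937,550; Petrov $1,261,950; Orozco $1,620,150; Andrade $2,253,500. Sum = $8,073,150.
No rounding difference to absorb.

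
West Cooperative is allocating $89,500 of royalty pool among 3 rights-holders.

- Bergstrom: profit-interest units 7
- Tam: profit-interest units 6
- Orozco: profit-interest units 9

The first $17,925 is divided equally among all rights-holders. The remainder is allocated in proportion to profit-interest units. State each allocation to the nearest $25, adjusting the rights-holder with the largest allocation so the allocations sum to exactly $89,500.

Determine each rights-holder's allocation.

Bergstrom: $28,750 · Tam: $25,500 · Orozco: $35,250

First tranche $17,925 split equally: $5,975 each.
Remainder $71,575 by profit-interest units (total 22): Bergstrom 22,773.86 → $22,775; Tam 19,520.45 → $19,525; Orozco 29,280.68 → $29,275.
Totals: Bergstrom $5,975 + $22,775 = $28,750; Tam $5,975 + $19,525 = $25,500; Orozco $5,975 + $29,275 = $35,250.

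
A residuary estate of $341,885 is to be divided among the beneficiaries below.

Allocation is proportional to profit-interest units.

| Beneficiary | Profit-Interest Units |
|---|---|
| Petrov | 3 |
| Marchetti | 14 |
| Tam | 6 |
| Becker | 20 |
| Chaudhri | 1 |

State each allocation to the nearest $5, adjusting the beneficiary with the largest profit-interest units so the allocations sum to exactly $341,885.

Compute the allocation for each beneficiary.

Petrov: $23,310; Marchetti: $108,780; Tam: $46,620; Becker: $155,405; Chaudhri: $7,770

Profit-interest units total: 3 + 14 + 6 + 20 + 1 = 44.
Raw shares: Petrov 23,310.34; Marchetti 108,781.59; Tam 46,620.68; Becker 155,402.27; Chaudhri 7,770.11.
After rounding ($5): Petrov $23,310; Marchetti $108,780; Tam $46,620; Becker $155,400; Chaudhri $7,770. Sum = $341,880.
Difference $341,885 − $341,880 = +$5 applied to largest profit-interest units (Becker): Becker becomes $155,405.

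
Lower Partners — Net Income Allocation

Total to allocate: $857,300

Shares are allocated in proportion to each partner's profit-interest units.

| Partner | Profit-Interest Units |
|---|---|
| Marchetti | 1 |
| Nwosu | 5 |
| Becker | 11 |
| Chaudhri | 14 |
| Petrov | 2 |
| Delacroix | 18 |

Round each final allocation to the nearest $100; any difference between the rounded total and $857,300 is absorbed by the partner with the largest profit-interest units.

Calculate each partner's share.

Marchetti: $16,800; Nwosu: $84,000; Becker: $184,900; Chaudhri: $235,300; Petrov: $33,600; Delacroix: $302,700

Total profit-interest units = 51.
Proportional shares: Marchetti 1/51 × $857,300 = 16,809.80; Nwosu 5/51 × $857,300 = 84,049.02; Becker 11/51 × $857,300 = 184,907.84; Chaudhri 14/51 × $857,300 = 235,337.25; Petrov 2/51 × $857,300 = 33,619.61; Delacroix 18/51 × $857,300 = 302,576.47.
After rounding ($100): Marchetti $16,800; Nwosu $84,000; Becker $184,900; Chaudhri $235,300; Petrov $33,600; Delacroix $302,600. Sum = $857,200.
Difference $857,300 − $857,200 = +$100 applied to largest profit-interest units (Delacroix): Delacroix becomes $302,700.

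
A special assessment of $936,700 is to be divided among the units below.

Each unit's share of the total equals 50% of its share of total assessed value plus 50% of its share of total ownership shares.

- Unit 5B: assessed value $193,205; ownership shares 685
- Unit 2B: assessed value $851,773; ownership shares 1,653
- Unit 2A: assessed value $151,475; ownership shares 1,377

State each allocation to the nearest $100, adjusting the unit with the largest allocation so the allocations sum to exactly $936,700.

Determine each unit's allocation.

Totals — assessed value 1,196,453, ownership shares 3,715.
Combined weights (50% assessed value + 50% ownership shares): Unit 5B 0.1729; Unit 2B 0.5784; Unit 2A 0.2486.
Proportional shares: Unit 5B 161,987.79; Unit 2B 541,819.14; Unit 2A 232,893.07.
Rounded to nearest $100: Unit 5B $162,000; Unit 2B $541,800; Unit 2A $232,900. Sum = $936,700.
Rounded total matches; no reconciliation needed.

Unit 5B: $162,000; Unit 2B: $541,800; Unit 2A: $232,900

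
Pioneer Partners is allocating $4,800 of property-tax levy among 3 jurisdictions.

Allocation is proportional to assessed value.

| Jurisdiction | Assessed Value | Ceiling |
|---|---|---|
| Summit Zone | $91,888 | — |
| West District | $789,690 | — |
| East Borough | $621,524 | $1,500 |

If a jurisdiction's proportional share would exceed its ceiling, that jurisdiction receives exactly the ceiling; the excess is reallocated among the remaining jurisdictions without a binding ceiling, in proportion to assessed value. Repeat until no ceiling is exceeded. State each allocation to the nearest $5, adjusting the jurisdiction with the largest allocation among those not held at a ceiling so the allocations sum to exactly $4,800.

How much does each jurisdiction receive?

Assessed value total: 1,503,102.
Pro-rata shares before constraints: Summit Zone 293.43; West District 2,521.79; East Borough 1,984.77.
Capped: East Borough ($1,500); remaining pool $3,300 reallocated over remaining assessed value 881,578.
Remaining shares: Summit Zone 343.96 → $345; West District 2,956.04 → $2,955.

Summit Zone: $345 · West District: $2,955 · East Borough: $1,500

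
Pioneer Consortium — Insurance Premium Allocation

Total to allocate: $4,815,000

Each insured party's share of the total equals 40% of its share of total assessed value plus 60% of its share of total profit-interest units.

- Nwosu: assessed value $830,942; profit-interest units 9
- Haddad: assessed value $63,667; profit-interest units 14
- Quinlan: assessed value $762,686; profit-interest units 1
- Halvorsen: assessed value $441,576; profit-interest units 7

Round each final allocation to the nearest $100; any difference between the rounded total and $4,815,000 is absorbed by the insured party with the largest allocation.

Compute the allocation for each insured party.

Assessed value total 2,098,871; profit-interest units total 31.
Composite weights (40% assessed value + 60% profit-interest units): Nwosu 0.3326; Haddad 0.2831; Quinlan 0.1647; Halvorsen 0.2196.
Pro-rata amounts: Nwosu 1,601,244.39; Haddad 1,363,132.82; Quinlan 793,061.83; Halvorsen 1,057,560.96.
Rounded to nearest $100: Nwosu $1,601,200; Haddad $1,363,100; Quinlan $793,100; Halvorsen $1,057,600. Sum = $4,815,000.
Sum already equals the total — no adjustment.

Nwosu: $1,601,200 · Haddad: $1,363,100 · Quinlan: $793,100 · Halvorsen: $1,057,600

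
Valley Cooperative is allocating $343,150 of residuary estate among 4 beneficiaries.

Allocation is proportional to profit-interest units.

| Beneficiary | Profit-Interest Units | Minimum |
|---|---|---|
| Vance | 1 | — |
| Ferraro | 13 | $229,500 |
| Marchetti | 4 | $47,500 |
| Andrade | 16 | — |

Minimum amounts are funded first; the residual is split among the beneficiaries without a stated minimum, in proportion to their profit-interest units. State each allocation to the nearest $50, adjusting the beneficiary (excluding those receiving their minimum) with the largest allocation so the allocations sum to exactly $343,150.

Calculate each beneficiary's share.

Minimums first: Ferraro $229,500; Marchetti $47,500. Remaining pool $66,150.
Remaining pool split over remaining profit-interest units 17: Vance 3,891.18 → $3,900; Andrade 62,258.82 → $62,250.

Vance: $3,900 | Ferraro: $229,500 | Marchetti: $47,500 | Andrade: $62,250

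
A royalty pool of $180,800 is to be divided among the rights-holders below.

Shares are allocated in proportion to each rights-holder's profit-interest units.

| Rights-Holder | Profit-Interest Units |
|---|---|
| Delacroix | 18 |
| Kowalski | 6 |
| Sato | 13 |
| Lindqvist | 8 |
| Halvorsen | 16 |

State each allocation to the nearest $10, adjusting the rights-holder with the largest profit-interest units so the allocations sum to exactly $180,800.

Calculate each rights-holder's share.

Total profit-interest units = 61.
Unrounded shares: Delacroix 18/61 × $180,800 = 53,350.82; Kowalski 6/61 × $180,800 = 17,783.61; Sato 13/61 × $180,800 = 38,531.15; Lindqvist 8/61 × $180,800 = 23,711.48; Halvorsen 16/61 × $180,800 = 47,422.95.
At nearest $10: Delacroix $53,350; Kowalski $17,780; Sato $38,530; Lindqvist $23,710; Halvorsen $47,420. Sum = $180,790.
Difference $180,800 − $180,790 = +$10 applied to largest profit-interest units (Delacroix): Delacroix becomes $53,360.

Delacroix: $53,360 · Kowalski: $17,780 · Sato: $38,530 · Lindqvist: $23,710 · Halvorsen: $47,420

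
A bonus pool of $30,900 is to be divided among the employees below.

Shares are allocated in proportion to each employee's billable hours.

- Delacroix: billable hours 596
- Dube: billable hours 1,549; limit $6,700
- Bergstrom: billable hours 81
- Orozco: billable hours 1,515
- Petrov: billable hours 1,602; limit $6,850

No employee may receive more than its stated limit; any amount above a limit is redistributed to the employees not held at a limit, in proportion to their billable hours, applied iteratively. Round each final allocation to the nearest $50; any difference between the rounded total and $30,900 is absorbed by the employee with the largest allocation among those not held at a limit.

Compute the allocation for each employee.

Billable hours total: 5,343.
Proportional shares (ignoring caps): Delacroix 3,446.83; Dube 8,958.28; Bergstrom 468.44; Orozco 8,761.65; Petrov 9,264.80.
Held at cap: Dube ($6,700), Petrov ($6,850); balance $17,350 reallocated over remaining billable hours 2,192.
Remaining shares: Delacroix 4,717.43 → $4,700; Bergstrom 641.13 → $650; Orozco 11,991.45 → $12,000.

Delacroix: $4,700; Dube: $6,700; Bergstrom: $650; Orozco: $12,000; Petrov: $6,850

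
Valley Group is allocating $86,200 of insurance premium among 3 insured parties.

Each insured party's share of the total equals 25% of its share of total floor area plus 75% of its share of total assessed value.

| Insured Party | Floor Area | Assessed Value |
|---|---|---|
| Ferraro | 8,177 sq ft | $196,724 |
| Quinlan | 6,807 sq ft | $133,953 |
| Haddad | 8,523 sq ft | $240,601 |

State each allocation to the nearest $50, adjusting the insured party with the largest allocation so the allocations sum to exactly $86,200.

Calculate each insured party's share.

Ferraro: $29,750 · Quinlan: $21,400 · Haddad: $35,050

Floor area total 23,507; assessed value total 571,278.
Composite weights (25% floor area + 75% assessed value): Ferraro 0.3452; Quinlan 0.2483; Haddad 0.4065.
Raw shares: Ferraro 29,758.98; Quinlan 21,399.41; Haddad 35,041.62.
At nearest $50: Ferraro $29,750; Quinlan $21,400; Haddad $35,050. Sum = $86,200.
No rounding difference to absorb.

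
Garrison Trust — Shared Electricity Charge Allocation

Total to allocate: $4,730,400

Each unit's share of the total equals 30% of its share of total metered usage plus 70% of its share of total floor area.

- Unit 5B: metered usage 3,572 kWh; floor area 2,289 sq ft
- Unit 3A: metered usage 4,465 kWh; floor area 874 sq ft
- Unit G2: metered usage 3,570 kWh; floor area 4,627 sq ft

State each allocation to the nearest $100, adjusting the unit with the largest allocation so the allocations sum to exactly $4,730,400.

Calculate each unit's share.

Metered usage total 11,607; floor area total 7,790.
Composite weights (30% metered usage + 70% floor area): Unit 5B 0.2980; Unit 3A 0.1939; Unit G2 0.5080.
Proportional shares: Unit 5B 1,409,708.28; Unit 3A 917,418.90; Unit G2 2,403,272.82.
After rounding ($100): Unit 5B $1,409,700; Unit 3A $917,400; Unit G2 $2,403,300. Sum = $4,730,400.
No rounding difference to absorb.

Unit 5B: $1,409,700; Unit 3A: $917,400; Unit G2: $2,403,300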